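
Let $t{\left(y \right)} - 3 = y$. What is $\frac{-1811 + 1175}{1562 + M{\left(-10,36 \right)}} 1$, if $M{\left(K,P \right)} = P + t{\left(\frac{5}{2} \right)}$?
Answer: $- \frac{424}{1069} \approx -0.39663$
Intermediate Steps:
$t{\left(y \right)} = 3 + y$
$M{\left(K,P \right)} = \frac{11}{2} + P$ ($M{\left(K,P \right)} = P + \left(3 + \frac{5}{2}\right) = P + \frac{11}{2} = \frac{11}{2} + P$)
$\frac{-1811 + 1175}{1562 + M{\left(-10,36 \right)}} 1 = \frac{-1811 + 1175}{1562 + \left(\frac{11}{2} + 36\right)} 1 = - \frac{636}{1562 + \frac{83}{2}} \cdot 1 = - \frac{636}{\frac{3207}{2}} \cdot 1 = \left(-636\right) \frac{2}{3207} \cdot 1 = \left(- \frac{424}{1069}\right) 1 = - \frac{424}{1069}$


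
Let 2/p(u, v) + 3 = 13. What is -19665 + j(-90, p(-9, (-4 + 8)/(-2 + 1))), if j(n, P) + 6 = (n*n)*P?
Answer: -18051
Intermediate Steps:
p(u, v) = ⅕ (p(u, v) = 2/(-3 + 13) = 2/10 = 2*(⅒) = ⅕)
j(n, P) = -6 + P*n² (j(n, P) = -6 + (n*n)*P = -6 + n²*P = -6 + P*n²)
-19665 + j(-90, p(-9, (-4 + 8)/(-2 + 1))) = -19665 + (-6 + (⅕)*(-90)²) = -19665 + (-6 + (⅕)*8100) = -19665 + (-6 + 1620) = -19665 + 1614 = -18051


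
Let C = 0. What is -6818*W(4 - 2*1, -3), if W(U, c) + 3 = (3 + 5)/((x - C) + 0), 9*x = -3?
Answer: 184086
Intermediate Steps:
x = -⅓ (x = (⅑)*(-3) = -⅓ ≈ -0.33333)
W(U, c) = -27 (W(U, c) = -3 + (3 + 5)/((-⅓ - 1*0) + 0) = -3 + 8/((-⅓ + 0) + 0) = -3 + 8/(-⅓ + 0) = -3 + 8/(-⅓) = -3 + 8*(-3) = -3 - 24 = -27)
-6818*W(4 - 2*1, -3) = -6818*(-27) = 184086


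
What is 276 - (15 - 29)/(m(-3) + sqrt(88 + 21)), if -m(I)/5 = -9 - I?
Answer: 31248/113 - 2*sqrt(109)/113 ≈ 276.35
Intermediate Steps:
m(I) = 45 + 5*I (m(I) = -5*(-9 - I) = 45 + 5*I)
276 - (15 - 29)/(m(-3) + sqrt(88 + 21)) = 276 - (15 - 29)/((45 + 5*(-3)) + sqrt(88 + 21)) = 276 - (-14)/((45 - 15) + sqrt(109)) = 276 - (-14)/(30 + sqrt(109)) = 276 + 14/(30 + sqrt(109))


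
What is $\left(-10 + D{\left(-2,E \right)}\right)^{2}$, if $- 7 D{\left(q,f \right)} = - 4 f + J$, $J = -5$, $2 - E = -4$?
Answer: $\frac{1681}{49} \approx 34.306$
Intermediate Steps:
$E = 6$ ($E = 2 - -4 = 2 + 4 = 6$)
$D{\left(q,f \right)} = \frac{5}{7} + \frac{4 f}{7}$ ($D{\left(q,f \right)} = - \frac{- 4 f - 5}{7} = - \frac{-5 - 4 f}{7} = \frac{5}{7} + \frac{4 f}{7}$)
$\left(-10 + D{\left(-2,E \right)}\right)^{2} = \left(-10 + \left(\frac{5}{7} + \frac{4}{7} \cdot 6\right)\right)^{2} = \left(-10 + \left(\frac{5}{7} + \frac{24}{7}\right)\right)^{2} = \left(-10 + \frac{29}{7}\right)^{2} = \left(- \frac{41}{7}\right)^{2} = \frac{1681}{49}$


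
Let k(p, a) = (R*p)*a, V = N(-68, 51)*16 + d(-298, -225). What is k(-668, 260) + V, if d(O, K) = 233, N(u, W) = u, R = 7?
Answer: -1216615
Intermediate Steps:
V = -855 (V = -68*16 + 233 = -1088 + 233 = -855)
k(p, a) = 7*a*p (k(p, a) = (7*p)*a = 7*a*p)
k(-668, 260) + V = 7*260*(-668) - 855 = -1215760 - 855 = -1216615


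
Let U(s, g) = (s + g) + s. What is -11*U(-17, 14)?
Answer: 220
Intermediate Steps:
U(s, g) = g + 2*s (U(s, g) = (g + s) + s = g + 2*s)
-11*U(-17, 14) = -11*(14 + 2*(-17)) = -11*(14 - 34) = -11*(-20) = 220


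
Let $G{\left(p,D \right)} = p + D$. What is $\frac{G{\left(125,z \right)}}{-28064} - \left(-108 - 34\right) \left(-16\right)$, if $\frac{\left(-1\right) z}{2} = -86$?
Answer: $- \frac{63761705}{28064} \approx -2272.0$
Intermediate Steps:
$z = 172$ ($z = \left(-2\right) \left(-86\right) = 172$)
$G{\left(p,D \right)} = D + p$
$\frac{G{\left(125,z \right)}}{-28064} - \left(-108 - 34\right) \left(-16\right) = \frac{172 + 125}{-28064} - \left(-108 - 34\right) \left(-16\right) = 297 \left(- \frac{1}{28064}\right) - \left(-142\right) \left(-16\right) = - \frac{297}{28064} - 2272 = - \frac{63761705}{28064}$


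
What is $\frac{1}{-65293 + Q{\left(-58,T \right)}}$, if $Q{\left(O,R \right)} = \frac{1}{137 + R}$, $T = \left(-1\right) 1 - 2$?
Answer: $- \frac{134}{8749261} \approx -1.5316 \cdot 10^{-5}$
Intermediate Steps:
$T = -3$ ($T = -1 - 2 = -3$)
$\frac{1}{-65293 + Q{\left(-58,T \right)}} = \frac{1}{-65293 + \frac{1}{137 - 3}} = \frac{1}{-65293 + \frac{1}{134}} = \frac{1}{- \frac{8749261}{134}} = - \frac{134}{8749261}$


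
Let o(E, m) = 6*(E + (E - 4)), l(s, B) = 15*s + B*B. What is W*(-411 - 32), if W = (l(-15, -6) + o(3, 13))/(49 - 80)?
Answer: -78411/31 ≈ -2529.4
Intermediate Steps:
l(s, B) = B² + 15*s (l(s, B) = 15*s + B² = B² + 15*s)
o(E, m) = -24 + 12*E (o(E, m) = 6*(E + (-4 + E)) = 6*(-4 + 2*E) = -24 + 12*E)
W = 177/31 (W = (((-6)² + 15*(-15)) + (-24 + 12*3))/(49 - 80) = ((36 - 225) + (-24 + 36))/(-31) = (-189 + 12)*(-1/31) = -177*(-1/31) = 177/31 ≈ 5.7097)
W*(-411 - 32) = 177*(-411 - 32)/31 = (177/31)*(-443) = -78411/31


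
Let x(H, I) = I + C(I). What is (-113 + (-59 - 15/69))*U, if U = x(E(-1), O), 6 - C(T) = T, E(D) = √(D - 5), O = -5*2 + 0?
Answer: -23766/23 ≈ -1033.3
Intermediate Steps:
O = -10 (O = -10 + 0 = -10)
E(D) = √(-5 + D)
C(T) = 6 - T
x(H, I) = 6 (x(H, I) = I + (6 - I) = 6)
U = 6
(-113 + (-59 - 15/69))*U = (-113 + (-59 - 15/69))*6 = (-113 + (-59 - 1*5/23))*6 = (-113 + (-59 - 5/23))*6 = (-113 - 1362/23)*6 = -3961/23*6 = -23766/23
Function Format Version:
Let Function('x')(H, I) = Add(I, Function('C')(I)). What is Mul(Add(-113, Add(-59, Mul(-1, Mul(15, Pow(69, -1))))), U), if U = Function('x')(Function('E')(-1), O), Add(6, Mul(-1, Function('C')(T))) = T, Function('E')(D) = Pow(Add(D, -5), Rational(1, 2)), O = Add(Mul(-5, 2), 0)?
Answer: Rational(-23766, 23) ≈ -1033.3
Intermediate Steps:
O = -10 (O = Add(-10, 0) = -10)
Function('E')(D) = Pow(Add(-5, D), Rational(1, 2))
Function('C')(T) = Add(6, Mul(-1, T))
Function('x')(H, I) = 6 (Function('x')(H, I) = Add(I, Add(6, Mul(-1, I))) = 6)
U = 6
Mul(Add(-113, Add(-59, Mul(-1, Mul(15, Pow(69, -1))))), U) = Mul(Add(-113, Add(-59, Mul(-1, Mul(15, Pow(69, -1))))), 6) = Mul(Add(-113, Add(-59, Mul(-1, Mul(15, Rational(1, 69))))), 6) = Mul(Add(-113, Add(-59, Mul(-1, Rational(5, 23)))), 6) = Mul(Add(-113, Add(-59, Rational(-5, 23))), 6) = Mul(Add(-113, Rational(-1362, 23)), 6) = Mul(Rational(-3961, 23), 6) = Rational(-23766, 23)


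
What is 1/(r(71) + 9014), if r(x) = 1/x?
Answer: 71/639995 ≈ 0.00011094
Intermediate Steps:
1/(r(71) + 9014) = 1/(1/71 + 9014) = 1/(639995/71) = 71/639995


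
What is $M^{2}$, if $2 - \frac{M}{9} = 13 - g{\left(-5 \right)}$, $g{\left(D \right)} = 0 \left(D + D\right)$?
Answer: $9801$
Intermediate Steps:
$g{\left(D \right)} = 0$ ($g{\left(D \right)} = 0 \cdot 2 D = 0$)
$M = -99$ ($M = 18 - 9 \left(13 - 0\right) = 18 - 9 \left(13 + 0\right) = 18 - 117 = -99$)
$M^{2} = \left(-99\right)^{2} = 9801$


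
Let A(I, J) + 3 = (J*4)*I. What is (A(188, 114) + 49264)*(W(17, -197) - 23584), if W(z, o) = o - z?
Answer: -3212468222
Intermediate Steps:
A(I, J) = -3 + 4*I*J (A(I, J) = -3 + (J*4)*I = -3 + (4*J)*I = -3 + 4*I*J)
(A(188, 114) + 49264)*(W(17, -197) - 23584) = ((-3 + 4*188*114) + 49264)*((-197 - 1*17) - 23584) = ((-3 + 85728) + 49264)*((-197 - 17) - 23584) = (85725 + 49264)*(-214 - 23584) = 134989*(-23798) = -3212468222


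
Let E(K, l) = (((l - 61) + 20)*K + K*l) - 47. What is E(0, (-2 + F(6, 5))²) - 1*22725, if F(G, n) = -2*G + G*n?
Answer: -22772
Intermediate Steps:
E(K, l) = -47 + K*l + K*(-41 + l) (E(K, l) = (((-61 + l) + 20)*K + K*l) - 47 = ((-41 + l)*K + K*l) - 47 = (K*(-41 + l) + K*l) - 47 = (K*l + K*(-41 + l)) - 47 = -47 + K*l + K*(-41 + l))
E(0, (-2 + F(6, 5))²) - 1*22725 = (-47 - 41*0 + 2*0*(-2 + 6*(-2 + 5))²) - 1*22725 = (-47 + 0 + 2*0*(-2 + 6*3)²) - 22725 = (-47 + 0 + 2*0*(-2 + 18)²) - 22725 = (-47 + 0 + 2*0*16²) - 22725 = (-47 + 0 + 2*0*256) - 22725 = (-47 + 0 + 0) - 22725 = -47 - 22725 = -22772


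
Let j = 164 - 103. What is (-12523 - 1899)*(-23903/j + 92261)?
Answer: -80821147596/61 ≈ -1.3249e+9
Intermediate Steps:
j = 61
(-12523 - 1899)*(-23903/j + 92261) = (-12523 - 1899)*(-23903/61 + 92261) = -14422*(-23903/61 + 92261) = -14422*5604018/61 = -80821147596/61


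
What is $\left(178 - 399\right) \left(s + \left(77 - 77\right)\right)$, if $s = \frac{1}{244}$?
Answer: $- \frac{221}{244} \approx -0.90574$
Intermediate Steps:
$s = \frac{1}{244} \approx 0.0040984$
$\left(178 - 399\right) \left(s + \left(77 - 77\right)\right) = \left(178 - 399\right) \left(\frac{1}{244} + \left(77 - 77\right)\right) = - 221 \left(\frac{1}{244} + \left(77 - 77\right)\right) = - 221 \left(\frac{1}{244} + 0\right) = \left(-221\right) \frac{1}{244} = - \frac{221}{244}$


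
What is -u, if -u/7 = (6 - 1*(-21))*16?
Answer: 3024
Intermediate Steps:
u = -3024 (u = -7*(6 - 1*(-21))*16 = -7*(6 + 21)*16 = -189*16 = -7*432 = -3024)
-u = -1*(-3024) = 3024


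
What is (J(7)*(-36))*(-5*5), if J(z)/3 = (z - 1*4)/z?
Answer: 8100/7 ≈ 1157.1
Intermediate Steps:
J(z) = 3*(-4 + z)/z (J(z) = 3*((z - 1*4)/z) = 3*((z - 4)/z) = 3*((-4 + z)/z) = 3*(-4 + z)/z)
(J(7)*(-36))*(-5*5) = ((3 - 12/7)*(-36))*(-5*5) = ((3 - 12*⅐)*(-36))*(-25) = ((3 - 12/7)*(-36))*(-25) = ((9/7)*(-36))*(-25) = -324/7*(-25) = 8100/7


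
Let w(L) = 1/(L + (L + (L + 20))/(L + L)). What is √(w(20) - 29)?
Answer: I*√53535/43 ≈ 5.3808*I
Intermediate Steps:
w(L) = 1/(L + (20 + 2*L)/(2*L)) (w(L) = 1/(L + (L + (20 + L))/((2*L))) = 1/(L + (20 + 2*L)*(1/(2*L))) = 1/(L + (20 + 2*L)/(2*L)))
√(w(20) - 29) = √(20/(10 + 20 + 20²) - 29) = √(20/(10 + 20 + 400) - 29) = √(20/430 - 29) = √(20*(1/430) - 29) = √(2/43 - 29) = √(-1245/43) = I*√53535/43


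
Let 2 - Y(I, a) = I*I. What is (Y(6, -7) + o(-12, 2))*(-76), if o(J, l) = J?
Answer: 3496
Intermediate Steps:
Y(I, a) = 2 - I**2 (Y(I, a) = 2 - I*I = 2 - I**2)
(Y(6, -7) + o(-12, 2))*(-76) = ((2 - 1*6**2) - 12)*(-76) = ((2 - 1*36) - 12)*(-76) = ((2 - 36) - 12)*(-76) = (-34 - 12)*(-76) = -46*(-76) = 3496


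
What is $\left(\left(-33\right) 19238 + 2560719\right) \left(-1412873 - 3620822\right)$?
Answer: $-9694217021175$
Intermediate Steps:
$\left(\left(-33\right) 19238 + 2560719\right) \left(-1412873 - 3620822\right) = \left(-634854 + 2560719\right) \left(-5033695\right) = 1925865 \left(-5033695\right) = -9694217021175$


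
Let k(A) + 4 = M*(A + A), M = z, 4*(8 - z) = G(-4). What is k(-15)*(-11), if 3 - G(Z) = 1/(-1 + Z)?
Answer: 2420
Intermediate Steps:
G(Z) = 3 - 1/(-1 + Z)
z = 36/5 (z = 8 - (-4 + 3*(-4))/(4*(-1 - 4)) = 8 - (-4 - 12)/(4*(-5)) = 8 - (-1)*(-16)/20 = 8 - ¼*16/5 = 8 - ⅘ = 36/5 ≈ 7.2000)
M = 36/5 ≈ 7.2000
k(A) = -4 + 72*A/5 (k(A) = -4 + 36*(A + A)/5 = -4 + 36*(2*A)/5 = -4 + 72*A/5)
k(-15)*(-11) = (-4 + (72/5)*(-15))*(-11) = (-4 - 216)*(-11) = -220*(-11) = 2420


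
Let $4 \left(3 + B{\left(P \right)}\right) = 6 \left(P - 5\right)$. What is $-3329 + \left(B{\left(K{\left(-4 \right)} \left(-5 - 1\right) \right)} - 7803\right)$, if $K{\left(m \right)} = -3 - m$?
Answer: $- \frac{22303}{2} \approx -11152.0$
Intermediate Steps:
$B{\left(P \right)} = - \frac{21}{2} + \frac{3 P}{2}$ ($B{\left(P \right)} = -3 + \frac{6 \left(P - 5\right)}{4} = -3 + \frac{6 \left(-5 + P\right)}{4} = -3 + \frac{-30 + 6 P}{4} = -3 + \left(- \frac{15}{2} + \frac{3 P}{2}\right) = - \frac{21}{2} + \frac{3 P}{2}$)
$-3329 + \left(B{\left(K{\left(-4 \right)} \left(-5 - 1\right) \right)} - 7803\right) = -3329 - \left(\frac{15627}{2} - \frac{3 \left(-3 - -4\right) \left(-5 - 1\right)}{2}\right) = -3329 - \left(\frac{15627}{2} - \frac{3}{2} \left(-3 + 4\right) \left(-6\right)\right) = -3329 - \left(\frac{15627}{2} - \frac{3}{2} \left(-6\right)\right) = -3329 + \left(\left(- \frac{21}{2} + \frac{3}{2} \left(-6\right)\right) - 7803\right) = -3329 - \frac{15645}{2} = - \frac{22303}{2}$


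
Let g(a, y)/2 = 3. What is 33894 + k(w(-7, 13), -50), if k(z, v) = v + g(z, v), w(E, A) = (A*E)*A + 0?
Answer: 33850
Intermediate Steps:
g(a, y) = 6 (g(a, y) = 2*3 = 6)
w(E, A) = E*A² (w(E, A) = E*A² + 0 = E*A²)
k(z, v) = 6 + v (k(z, v) = v + 6 = 6 + v)
33894 + k(w(-7, 13), -50) = 33894 + (6 - 50) = 33894 - 44 = 33850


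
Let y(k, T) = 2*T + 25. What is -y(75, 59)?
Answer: -143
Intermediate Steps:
y(k, T) = 25 + 2*T
-y(75, 59) = -(25 + 2*59) = -(25 + 118) = -1*143 = -143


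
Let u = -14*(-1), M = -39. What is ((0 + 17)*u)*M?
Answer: -9282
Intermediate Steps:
u = 14
((0 + 17)*u)*M = ((0 + 17)*14)*(-39) = (17*14)*(-39) = 238*(-39) = -9282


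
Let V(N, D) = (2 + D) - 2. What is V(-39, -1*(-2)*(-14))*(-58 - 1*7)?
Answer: 1820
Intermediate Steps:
V(N, D) = D
V(-39, -1*(-2)*(-14))*(-58 - 1*7) = (-1*(-2)*(-14))*(-58 - 1*7) = (2*(-14))*(-58 - 7) = -28*(-65) = 1820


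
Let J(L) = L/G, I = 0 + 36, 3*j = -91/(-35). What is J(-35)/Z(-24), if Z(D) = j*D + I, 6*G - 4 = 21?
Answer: -21/38 ≈ -0.55263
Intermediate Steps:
j = 13/15 (j = (-91/(-35))/3 = (-91*(-1/35))/3 = (1/3)*(13/5) = 13/15 ≈ 0.86667)
G = 25/6 (G = 2/3 + (1/6)*21 = 2/3 + 7/2 = 25/6 ≈ 4.1667)
I = 36
Z(D) = 36 + 13*D/15 (Z(D) = 13*D/15 + 36 = 36 + 13*D/15)
J(L) = 6*L/25 (J(L) = L/(25/6) = L*(6/25) = 6*L/25)
J(-35)/Z(-24) = ((6/25)*(-35))/(36 + (13/15)*(-24)) = -42/(5*(36 - 104/5)) = -42/(5*76/5) = -42/5*5/76 = -21/38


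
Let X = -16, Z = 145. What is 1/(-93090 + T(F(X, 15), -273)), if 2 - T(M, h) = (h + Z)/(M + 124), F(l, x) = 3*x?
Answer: -169/15731744 ≈ -1.0743e-5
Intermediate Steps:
T(M, h) = 2 - (145 + h)/(124 + M) (T(M, h) = 2 - (h + 145)/(M + 124) = 2 - (145 + h)/(124 + M))
1/(-93090 + T(F(X, 15), -273)) = 1/(-93090 + (103 - 1*(-273) + 2*(3*15))/(124 + 3*15)) = 1/(-93090 + (103 + 273 + 2*45)/(124 + 45)) = 1/(-93090 + (103 + 273 + 90)/169) = 1/(-93090 + (1/169)*466) = 1/(-93090 + 466/169) = 1/(-15731744/169) = -169/15731744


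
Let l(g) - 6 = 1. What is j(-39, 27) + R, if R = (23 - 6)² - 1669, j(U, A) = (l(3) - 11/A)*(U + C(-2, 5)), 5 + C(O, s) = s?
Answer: -14734/9 ≈ -1637.1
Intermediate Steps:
C(O, s) = -5 + s
l(g) = 7 (l(g) = 6 + 1 = 7)
j(U, A) = U*(7 - 11/A) (j(U, A) = (7 - 11/A)*(U + (-5 + 5)) = (7 - 11/A)*(U + 0) = (7 - 11/A)*U = U*(7 - 11/A))
R = -1380 (R = 17² - 1669 = 289 - 1669 = -1380)
j(-39, 27) + R = -39*(-11 + 7*27)/27 - 1380 = -39*1/27*(-11 + 189) - 1380 = -39*1/27*178 - 1380 = -2314/9 - 1380 = -14734/9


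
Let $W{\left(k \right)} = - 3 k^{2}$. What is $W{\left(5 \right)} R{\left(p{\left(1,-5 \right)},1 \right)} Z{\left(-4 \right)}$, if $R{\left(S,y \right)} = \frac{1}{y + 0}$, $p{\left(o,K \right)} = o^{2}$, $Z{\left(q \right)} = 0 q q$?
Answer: $0$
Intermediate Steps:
$Z{\left(q \right)} = 0$ ($Z{\left(q \right)} = 0 q = 0$)
$R{\left(S,y \right)} = \frac{1}{y}$
$W{\left(5 \right)} R{\left(p{\left(1,-5 \right)},1 \right)} Z{\left(-4 \right)} = \frac{\left(-3\right) 5^{2}}{1} \cdot 0 = \left(-3\right) 25 \cdot 1 \cdot 0 = \left(-75\right) 1 \cdot 0 = \left(-75\right) 0 = 0$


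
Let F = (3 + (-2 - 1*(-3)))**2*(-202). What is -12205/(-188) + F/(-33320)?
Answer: 50909777/783020 ≈ 65.017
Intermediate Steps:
F = -3232 (F = (3 + (-2 + 3))**2*(-202) = (3 + 1)**2*(-202) = 4**2*(-202) = 16*(-202) = -3232)
-12205/(-188) + F/(-33320) = -12205/(-188) - 3232/(-33320) = -12205*(-1/188) - 3232*(-1/33320) = 12205/188 + 404/4165 = 50909777/783020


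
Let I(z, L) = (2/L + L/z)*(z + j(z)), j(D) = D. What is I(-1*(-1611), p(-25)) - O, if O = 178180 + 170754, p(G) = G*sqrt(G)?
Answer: -348934 - 24806*I/125 ≈ -3.4893e+5 - 198.45*I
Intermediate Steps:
p(G) = G**(3/2)
I(z, L) = 2*z*(2/L + L/z) (I(z, L) = (2/L + L/z)*(z + z) = (2/L + L/z)*(2*z) = 2*z*(2/L + L/z))
O = 348934
I(-1*(-1611), p(-25)) - O = (2*(-25)**(3/2) + 4*(-1*(-1611))/((-25)**(3/2))) - 1*348934 = (2*(-125*I) + 4*1611/(-125*I)) - 348934 = (-250*I + 4*1611*(I/125)) - 348934 = (-250*I + 6444*I/125) - 348934 = -24806*I/125 - 348934 = -348934 - 24806*I/125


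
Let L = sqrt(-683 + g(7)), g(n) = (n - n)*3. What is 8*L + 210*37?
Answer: 7770 + 8*I*sqrt(683) ≈ 7770.0 + 209.07*I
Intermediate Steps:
g(n) = 0 (g(n) = 0*3 = 0)
L = I*sqrt(683) (L = sqrt(-683 + 0) = sqrt(-683) = I*sqrt(683) ≈ 26.134*I)
8*L + 210*37 = 8*(I*sqrt(683)) + 210*37 = 8*I*sqrt(683) + 7770 = 7770 + 8*I*sqrt(683)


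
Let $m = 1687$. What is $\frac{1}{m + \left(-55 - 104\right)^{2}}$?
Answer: $\frac{1}{26968} \approx 3.7081 \cdot 10^{-5}$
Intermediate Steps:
$\frac{1}{m + \left(-55 - 104\right)^{2}} = \frac{1}{1687 + \left(-55 - 104\right)^{2}} = \frac{1}{1687 + \left(-159\right)^{2}} = \frac{1}{1687 + 25281} = \frac{1}{26968}$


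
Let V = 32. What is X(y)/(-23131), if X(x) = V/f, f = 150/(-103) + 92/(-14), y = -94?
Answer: 5768/33470557 ≈ 0.00017233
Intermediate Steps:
f = -5788/721 (f = 150*(-1/103) + 92*(-1/14) = -150/103 - 46/7 = -5788/721 ≈ -8.0277)
X(x) = -5768/1447 (X(x) = 32/(-5788/721) = 32*(-721/5788) = -5768/1447)
X(y)/(-23131) = -5768/1447/(-23131) = -5768/1447*(-1/23131) = 5768/33470557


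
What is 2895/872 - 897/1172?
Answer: 652689/255496 ≈ 2.5546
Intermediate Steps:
2895/872 - 897/1172 = 652689/255496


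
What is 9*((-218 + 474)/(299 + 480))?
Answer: 2304/779 ≈ 2.9576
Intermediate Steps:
9*((-218 + 474)/(299 + 480)) = 9*(256/779) = 2304/779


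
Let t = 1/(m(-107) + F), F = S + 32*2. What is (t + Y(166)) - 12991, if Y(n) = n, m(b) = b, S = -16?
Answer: -756676/59 ≈ -12825.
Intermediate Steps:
F = 48 (F = -16 + 32*2 = -16 + 64 = 48)
t = -1/59 (t = 1/(-107 + 48) = 1/(-59) = -1/59 ≈ -0.016949)
(t + Y(166)) - 12991 = (-1/59 + 166) - 12991 = 9793/59 - 12991 = -756676/59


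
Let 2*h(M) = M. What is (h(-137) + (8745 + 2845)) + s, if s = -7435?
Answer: 8173/2 ≈ 4086.5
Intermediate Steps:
h(M) = M/2
(h(-137) + (8745 + 2845)) + s = ((½)*(-137) + (8745 + 2845)) - 7435 = (-137/2 + 11590) - 7435 = 23043/2 - 7435 = 8173/2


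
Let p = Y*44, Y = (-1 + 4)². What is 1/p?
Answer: 1/396 ≈ 0.0025253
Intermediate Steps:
Y = 9 (Y = 3² = 9)
p = 396 (p = 9*44 = 396)
1/p = 1/396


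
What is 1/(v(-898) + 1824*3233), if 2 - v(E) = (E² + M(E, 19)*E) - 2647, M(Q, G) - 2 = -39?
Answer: 1/5060011 ≈ 1.9763e-7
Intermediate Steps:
M(Q, G) = -37 (M(Q, G) = 2 - 39 = -37)
v(E) = 2649 - E² + 37*E (v(E) = 2 - ((E² - 37*E) - 2647) = 2 - (-2647 + E² - 37*E) = 2 + (2647 - E² + 37*E) = 2649 - E² + 37*E)
1/(v(-898) + 1824*3233) = 1/((2649 - 1*(-898)² + 37*(-898)) + 1824*3233) = 1/((2649 - 1*806404 - 33226) + 5896992) = 1/((2649 - 806404 - 33226) + 5896992) = 1/(-836981 + 5896992) = 1/5060011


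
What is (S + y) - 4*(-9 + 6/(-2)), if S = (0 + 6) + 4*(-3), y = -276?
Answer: -234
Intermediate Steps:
S = -6 (S = 6 - 12 = -6)
(S + y) - 4*(-9 + 6/(-2)) = (-6 - 276) - 4*(-9 + 6/(-2)) = -282 - 4*(-9 + 6*(-1/2)) = -282 - 4*(-9 - 3) = -282 - 4*(-12) = -282 + 48 = -234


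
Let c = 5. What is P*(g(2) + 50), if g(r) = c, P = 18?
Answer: 990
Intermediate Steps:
g(r) = 5
P*(g(2) + 50) = 18*(5 + 50) = 18*55 = 990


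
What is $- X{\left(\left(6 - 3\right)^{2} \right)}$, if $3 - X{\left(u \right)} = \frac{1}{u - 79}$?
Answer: $- \frac{211}{70} \approx -3.0143$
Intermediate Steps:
$X{\left(u \right)} = 3 - \frac{1}{-79 + u}$ ($X{\left(u \right)} = 3 - \frac{1}{u - 79} = 3 - \frac{1}{-79 + u}$)
$- X{\left(\left(6 - 3\right)^{2} \right)} = - \frac{-238 + 3 \left(6 - 3\right)^{2}}{-79 + \left(6 - 3\right)^{2}} = - \frac{-238 + 3 \cdot 3^{2}}{-79 + 3^{2}} = - \frac{-238 + 3 \cdot 9}{-79 + 9} = - \frac{-238 + 27}{-70} = - \frac{\left(-1\right) \left(-211\right)}{70} = \left(-1\right) \frac{211}{70} = - \frac{211}{70}$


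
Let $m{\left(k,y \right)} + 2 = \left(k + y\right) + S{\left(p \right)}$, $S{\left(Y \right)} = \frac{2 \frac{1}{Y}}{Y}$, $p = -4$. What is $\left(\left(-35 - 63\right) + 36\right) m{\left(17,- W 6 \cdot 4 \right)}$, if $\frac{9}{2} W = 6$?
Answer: $\frac{4185}{4} \approx 1046.3$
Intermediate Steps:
$W = \frac{4}{3}$ ($W = \frac{2}{9} \cdot 6 = \frac{4}{3} \approx 1.3333$)
$S{\left(Y \right)} = \frac{2}{Y^{2}}$
$m{\left(k,y \right)} = - \frac{15}{8} + k + y$ ($m{\left(k,y \right)} = -2 + \left(\left(k + y\right) + \frac{2}{16}\right) = -2 + \left(\left(k + y\right) + 2 \cdot \frac{1}{16}\right) = -2 + \left(\left(k + y\right) + \frac{1}{8}\right) = -2 + \left(\frac{1}{8} + k + y\right) = - \frac{15}{8} + k + y$)
$\left(\left(-35 - 63\right) + 36\right) m{\left(17,- W 6 \cdot 4 \right)} = \left(\left(-35 - 63\right) + 36\right) \left(- \frac{15}{8} + 17 - \frac{4}{3} \cdot 6 \cdot 4\right) = \left(-98 + 36\right) \left(- \frac{15}{8} + 17 - 8 \cdot 4\right) = - 62 \left(- \frac{15}{8} + 17 - 32\right) = \left(-62\right) \left(- \frac{135}{8}\right) = \frac{4185}{4}$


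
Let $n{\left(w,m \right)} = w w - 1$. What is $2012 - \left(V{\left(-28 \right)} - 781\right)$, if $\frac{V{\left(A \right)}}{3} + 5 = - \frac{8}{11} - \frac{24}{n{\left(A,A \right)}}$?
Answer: $\frac{2689432}{957} \approx 2810.3$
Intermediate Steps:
$n{\left(w,m \right)} = -1 + w^{2}$ ($n{\left(w,m \right)} = w^{2} - 1 = -1 + w^{2}$)
$V{\left(A \right)} = - \frac{189}{11} - \frac{72}{-1 + A^{2}}$ ($V{\left(A \right)} = -15 + 3 \left(- \frac{8}{11} - \frac{24}{-1 + A^{2}}\right) = -15 - \left(\frac{24}{11} + \frac{72}{-1 + A^{2}}\right) = - \frac{189}{11} - \frac{72}{-1 + A^{2}}$)
$2012 - \left(V{\left(-28 \right)} - 781\right) = 2012 - \left(\frac{9 \left(-67 - 21 \left(-28\right)^{2}\right)}{11 \left(-1 + \left(-28\right)^{2}\right)} - 781\right) = 2012 - \left(\frac{9 \left(-67 - 16464\right)}{11 \left(-1 + 784\right)} - 781\right) = 2012 - \left(\frac{9 \left(-67 - 16464\right)}{11 \cdot 783} - 781\right) = 2012 - \left(\frac{9}{11} \cdot \frac{1}{783} \left(-16531\right) - 781\right) = 2012 - \left(- \frac{16531}{957} - 781\right) = 2012 - - \frac{763948}{957} = 2012 + \frac{763948}{957} = \frac{2689432}{957}$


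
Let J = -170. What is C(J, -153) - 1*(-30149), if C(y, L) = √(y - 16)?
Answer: 30149 + I*√186 ≈ 30149.0 + 13.638*I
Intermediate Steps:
C(y, L) = √(-16 + y)
C(J, -153) - 1*(-30149) = √(-16 - 170) - 1*(-30149) = √(-186) + 30149 = I*√186 + 30149 = 30149 + I*√186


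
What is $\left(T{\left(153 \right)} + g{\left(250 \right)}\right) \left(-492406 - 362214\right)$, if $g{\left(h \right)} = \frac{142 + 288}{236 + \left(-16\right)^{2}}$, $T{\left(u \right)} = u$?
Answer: $- \frac{16174965430}{123} \approx -1.315 \cdot 10^{8}$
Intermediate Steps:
$g{\left(h \right)} = \frac{215}{246}$ ($g{\left(h \right)} = \frac{430}{236 + 256} = \frac{430}{492} = 430 \cdot \frac{1}{492} = \frac{215}{246}$)
$\left(T{\left(153 \right)} + g{\left(250 \right)}\right) \left(-492406 - 362214\right) = \left(153 + \frac{215}{246}\right) \left(-492406 - 362214\right) = \frac{37853}{246} \left(-854620\right) = - \frac{16174965430}{123}$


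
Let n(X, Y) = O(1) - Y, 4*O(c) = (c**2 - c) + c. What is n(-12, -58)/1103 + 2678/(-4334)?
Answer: -5402757/9560804 ≈ -0.56509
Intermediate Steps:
O(c) = c**2/4 (O(c) = ((c**2 - c) + c)/4 = c**2/4)
n(X, Y) = 1/4 - Y (n(X, Y) = (1/4)*1**2 - Y = (1/4)*1 - Y = 1/4 - Y)
n(-12, -58)/1103 + 2678/(-4334) = (1/4 - 1*(-58))/1103 + 2678/(-4334) = (1/4 + 58)*(1/1103) + 2678*(-1/4334) = (233/4)*(1/1103) - 1339/2167 = 233/4412 - 1339/2167 = -5402757/9560804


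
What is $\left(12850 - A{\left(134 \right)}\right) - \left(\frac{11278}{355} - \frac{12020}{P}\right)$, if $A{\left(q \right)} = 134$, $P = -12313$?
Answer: $\frac{55439965226}{4371115} \approx 12683.0$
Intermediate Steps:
$\left(12850 - A{\left(134 \right)}\right) - \left(\frac{11278}{355} - \frac{12020}{P}\right) = \left(12850 - 134\right) - \left(\frac{11278}{355} - \frac{12020}{-12313}\right) = \left(12850 - 134\right) - \left(11278 \cdot \frac{1}{355} - - \frac{12020}{12313}\right) = 12716 - \left(\frac{11278}{355} + \frac{12020}{12313}\right) = 12716 - \frac{143133114}{4371115} = \frac{55439965226}{4371115}$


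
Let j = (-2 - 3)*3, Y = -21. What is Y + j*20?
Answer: -321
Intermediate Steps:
j = -15 (j = -5*3 = -15)
Y + j*20 = -21 - 15*20 = -21 - 300 = -321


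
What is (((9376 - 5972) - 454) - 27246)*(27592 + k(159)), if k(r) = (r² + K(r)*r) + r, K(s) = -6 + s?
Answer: -1879514264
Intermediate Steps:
k(r) = r + r² + r*(-6 + r) (k(r) = (r² + (-6 + r)*r) + r = (r² + r*(-6 + r)) + r = r + r² + r*(-6 + r))
(((9376 - 5972) - 454) - 27246)*(27592 + k(159)) = (((9376 - 5972) - 454) - 27246)*(27592 + 159*(-5 + 2*159)) = ((3404 - 454) - 27246)*(27592 + 159*(-5 + 318)) = (2950 - 27246)*(27592 + 159*313) = -24296*(27592 + 49767) = -24296*77359 = -1879514264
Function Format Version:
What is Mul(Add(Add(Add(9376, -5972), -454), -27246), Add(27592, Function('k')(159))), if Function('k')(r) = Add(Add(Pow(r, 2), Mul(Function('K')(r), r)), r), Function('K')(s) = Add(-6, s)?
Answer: -1879514264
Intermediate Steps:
Function('k')(r) = Add(r, Pow(r, 2), Mul(r, Add(-6, r))) (Function('k')(r) = Add(Add(Pow(r, 2), Mul(Add(-6, r), r)), r) = Add(Add(Pow(r, 2), Mul(r, Add(-6, r))), r) = Add(r, Pow(r, 2), Mul(r, Add(-6, r))))
Mul(Add(Add(Add(9376, -5972), -454), -27246), Add(27592, Function('k')(159))) = Mul(Add(Add(Add(9376, -5972), -454), -27246), Add(27592, Mul(159, Add(-5, Mul(2, 159))))) = Mul(Add(Add(3404, -454), -27246), Add(27592, Mul(159, Add(-5, 318)))) = Mul(Add(2950, -27246), Add(27592, Mul(159, 313))) = Mul(-24296, Add(27592, 49767)) = Mul(-24296, 77359) = -1879514264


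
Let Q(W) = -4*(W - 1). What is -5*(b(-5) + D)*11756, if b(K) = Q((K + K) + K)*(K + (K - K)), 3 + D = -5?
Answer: 19279840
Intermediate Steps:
D = -8 (D = -3 - 5 = -8)
Q(W) = 4 - 4*W (Q(W) = -4*(-1 + W) = 4 - 4*W)
b(K) = K*(4 - 12*K) (b(K) = (4 - 4*((K + K) + K))*(K + (K - K)) = (4 - 4*(2*K + K))*(K + 0) = (4 - 12*K)*K = K*(4 - 12*K))
-5*(b(-5) + D)*11756 = -5*(4*(-5)*(1 - 3*(-5)) - 8)*11756 = -5*(4*(-5)*(1 + 15) - 8)*11756 = -5*(4*(-5)*16 - 8)*11756 = -5*(-320 - 8)*11756 = -5*(-328)*11756 = 1640*11756 = 19279840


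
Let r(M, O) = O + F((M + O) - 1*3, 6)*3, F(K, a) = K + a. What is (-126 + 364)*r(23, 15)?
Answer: 32844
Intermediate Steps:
r(M, O) = 9 + 3*M + 4*O (r(M, O) = O + (((M + O) - 1*3) + 6)*3 = O + (((M + O) - 3) + 6)*3 = O + ((-3 + M + O) + 6)*3 = O + (3 + M + O)*3 = O + (9 + 3*M + 3*O) = 9 + 3*M + 4*O)
(-126 + 364)*r(23, 15) = (-126 + 364)*(9 + 3*23 + 4*15) = 238*(9 + 69 + 60) = 238*138 = 32844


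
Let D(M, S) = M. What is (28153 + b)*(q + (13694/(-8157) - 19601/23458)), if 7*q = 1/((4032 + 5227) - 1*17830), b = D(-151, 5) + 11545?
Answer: -126839974247932957/1275582257698 ≈ -99437.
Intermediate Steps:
b = 11394 (b = -151 + 11545 = 11394)
q = -1/59997 (q = 1/(7*((4032 + 5227) - 1*17830)) = 1/(7*(9259 - 17830)) = (⅐)/(-8571) = (⅐)*(-1/8571) = -1/59997 ≈ -1.6668e-5)
(28153 + b)*(q + (13694/(-8157) - 19601/23458)) = (28153 + 11394)*(-1/59997 + (13694/(-8157) - 19601/23458)) = 39547*(-1/59997 + (13694*(-1/8157) - 19601*1/23458)) = 39547*(-1/59997 + (-13694/8157 - 19601/23458)) = 39547*(-1/59997 - 481119209/191346906) = 39547*(-3207322281031/1275582257698) = -126839974247932957/1275582257698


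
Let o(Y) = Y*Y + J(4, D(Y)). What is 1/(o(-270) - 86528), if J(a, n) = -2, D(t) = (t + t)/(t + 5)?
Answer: -1/13630 ≈ -7.3368e-5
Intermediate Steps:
D(t) = 2*t/(5 + t) (D(t) = (2*t)/(5 + t) = 2*t/(5 + t))
o(Y) = -2 + Y² (o(Y) = Y*Y - 2 = Y² - 2 = -2 + Y²)
1/(o(-270) - 86528) = 1/((-2 + (-270)²) - 86528) = 1/((-2 + 72900) - 86528) = 1/(72898 - 86528) = 1/(-13630) = -1/13630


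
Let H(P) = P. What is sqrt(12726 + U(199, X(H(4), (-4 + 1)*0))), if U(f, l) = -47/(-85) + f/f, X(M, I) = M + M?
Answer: sqrt(91956570)/85 ≈ 112.82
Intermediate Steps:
X(M, I) = 2*M
U(f, l) = 132/85 (U(f, l) = -47*(-1/85) + 1 = 47/85 + 1 = 132/85)
sqrt(12726 + U(199, X(H(4), (-4 + 1)*0))) = sqrt(12726 + 132/85) = sqrt(1081842/85) = sqrt(91956570)/85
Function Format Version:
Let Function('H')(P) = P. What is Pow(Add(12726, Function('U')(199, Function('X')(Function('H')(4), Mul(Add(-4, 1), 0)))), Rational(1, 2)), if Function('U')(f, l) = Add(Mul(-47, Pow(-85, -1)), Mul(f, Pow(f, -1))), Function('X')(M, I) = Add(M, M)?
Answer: Mul(Rational(1, 85), Pow(91956570, Rational(1, 2))) ≈ 112.82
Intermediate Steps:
Function('X')(M, I) = Mul(2, M)
Function('U')(f, l) = Rational(132, 85) (Function('U')(f, l) = Add(Mul(-47, Rational(-1, 85)), 1) = Add(Rational(47, 85), 1) = Rational(132, 85))
Pow(Add(12726, Function('U')(199, Function('X')(Function('H')(4), Mul(Add(-4, 1), 0)))), Rational(1, 2)) = Pow(Add(12726, Rational(132, 85)), Rational(1, 2)) = Pow(Rational(1081842, 85), Rational(1, 2)) = Mul(Rational(1, 85), Pow(91956570, Rational(1, 2)))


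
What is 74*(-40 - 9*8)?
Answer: -8288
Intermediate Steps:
74*(-40 - 9*8) = 74*(-40 - 72) = 74*(-112) = -8288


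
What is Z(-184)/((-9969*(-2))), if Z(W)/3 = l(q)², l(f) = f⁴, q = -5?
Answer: 390625/6646 ≈ 58.776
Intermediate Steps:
Z(W) = 1171875 (Z(W) = 3*((-5)⁴)² = 3*625² = 3*390625 = 1171875)
Z(-184)/((-9969*(-2))) = 1171875/((-9969*(-2))) = 1171875/19938 = 1171875*(1/19938) = 390625/6646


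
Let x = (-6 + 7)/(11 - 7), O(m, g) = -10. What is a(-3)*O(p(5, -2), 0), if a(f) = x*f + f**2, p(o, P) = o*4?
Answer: -165/2 ≈ -82.500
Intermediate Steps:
p(o, P) = 4*o
x = 1/4 ≈ 0.25000
a(f) = f**2 + f/4 (a(f) = f/4 + f**2 = f**2 + f/4)
a(-3)*O(p(5, -2), 0) = -3*(1/4 - 3)*(-10) = -3*(-11/4)*(-10) = (33/4)*(-10) = -165/2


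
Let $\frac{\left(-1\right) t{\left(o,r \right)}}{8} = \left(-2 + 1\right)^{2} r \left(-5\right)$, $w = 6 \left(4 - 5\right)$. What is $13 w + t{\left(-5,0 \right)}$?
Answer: $-78$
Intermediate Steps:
$w = -6$ ($w = 6 \left(-1\right) = -6$)
$t{\left(o,r \right)} = 40 r$ ($t{\left(o,r \right)} = - 8 \left(-2 + 1\right)^{2} r \left(-5\right) = - 8 \left(-1\right)^{2} r \left(-5\right) = - 8 \cdot 1 r \left(-5\right) = - 8 r \left(-5\right) = - 8 \left(- 5 r\right) = 40 r$)
$13 w + t{\left(-5,0 \right)} = 13 \left(-6\right) + 40 \cdot 0 = -78 + 0 = -78$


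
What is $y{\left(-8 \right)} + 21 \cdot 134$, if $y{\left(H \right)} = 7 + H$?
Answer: $2813$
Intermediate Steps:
$y{\left(-8 \right)} + 21 \cdot 134 = \left(7 - 8\right) + 21 \cdot 134 = -1 + 2814 = 2813$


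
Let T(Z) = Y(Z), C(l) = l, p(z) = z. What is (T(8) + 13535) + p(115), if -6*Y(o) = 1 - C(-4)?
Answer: 81895/6 ≈ 13649.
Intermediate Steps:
Y(o) = -⅚ (Y(o) = -(1 - 1*(-4))/6 = -(1 + 4)/6 = -⅙*5 = -⅚)
T(Z) = -⅚
(T(8) + 13535) + p(115) = (-⅚ + 13535) + 115 = 81205/6 + 115 = 81895/6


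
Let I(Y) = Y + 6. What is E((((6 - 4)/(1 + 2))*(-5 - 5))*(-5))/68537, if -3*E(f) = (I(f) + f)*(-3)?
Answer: 218/205611 ≈ 0.0010603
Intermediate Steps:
I(Y) = 6 + Y
E(f) = 6 + 2*f (E(f) = -((6 + f) + f)*(-3)/3 = -(6 + 2*f)*(-3)/3 = -(-18 - 6*f)/3 = 6 + 2*f)
E((((6 - 4)/(1 + 2))*(-5 - 5))*(-5))/68537 = (6 + 2*((((6 - 4)/(1 + 2))*(-5 - 5))*(-5)))/68537 = (6 + 2*(((2/3)*(-10))*(-5)))*(1/68537) = (6 + 2*(((2*(⅓))*(-10))*(-5)))*(1/68537) = (6 + 2*(((⅔)*(-10))*(-5)))*(1/68537) = (6 + 2*(-20/3*(-5)))*(1/68537) = (6 + 2*(100/3))*(1/68537) = (6 + 200/3)*(1/68537) = (218/3)*(1/68537) = 218/205611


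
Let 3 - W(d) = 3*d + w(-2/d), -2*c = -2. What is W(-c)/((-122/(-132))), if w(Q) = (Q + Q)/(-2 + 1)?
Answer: 660/61 ≈ 10.820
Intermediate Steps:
c = 1 (c = -1/2*(-2) = 1)
w(Q) = -2*Q (w(Q) = (2*Q)/(-1) = (2*Q)*(-1) = -2*Q)
W(d) = 3 - 4/d - 3*d (W(d) = 3 - (3*d - (-4)/d) = 3 - (3*d + 4/d) = 3 + (-4/d - 3*d) = 3 - 4/d - 3*d)
W(-c)/((-122/(-132))) = (3 - 4/((-1*1)) - (-3))/((-122/(-132))) = (3 - 4/(-1) - 3*(-1))/((-122*(-1/132))) = (3 - 4*(-1) + 3)/(61/66) = (3 + 4 + 3)*(66/61) = 10*(66/61) = 660/61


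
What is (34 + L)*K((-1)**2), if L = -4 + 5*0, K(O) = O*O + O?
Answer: 60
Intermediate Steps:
K(O) = O + O**2 (K(O) = O**2 + O = O + O**2)
L = -4 (L = -4 + 0 = -4)
(34 + L)*K((-1)**2) = (34 - 4)*((-1)**2*(1 + (-1)**2)) = 30*(1*(1 + 1)) = 30*(1*2) = 30*2 = 60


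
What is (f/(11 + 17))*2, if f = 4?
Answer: 2/7 ≈ 0.28571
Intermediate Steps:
(f/(11 + 17))*2 = (4/(11 + 17))*2 = (4/28)*2 = (4*(1/28))*2 = (1/7)*2 = 2/7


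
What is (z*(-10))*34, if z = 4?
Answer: -1360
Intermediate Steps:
(z*(-10))*34 = (4*(-10))*34 = -40*34 = -1360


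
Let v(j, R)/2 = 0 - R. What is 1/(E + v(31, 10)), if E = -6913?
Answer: -1/6933 ≈ -0.00014424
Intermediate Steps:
v(j, R) = -2*R (v(j, R) = 2*(0 - R) = 2*(-R) = -2*R)
1/(E + v(31, 10)) = 1/(-6913 - 2*10) = 1/(-6913 - 20) = 1/(-6933) = -1/6933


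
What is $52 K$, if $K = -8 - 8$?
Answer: $-832$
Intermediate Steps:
$K = -16$
$52 K = 52 \left(-16\right) = -832$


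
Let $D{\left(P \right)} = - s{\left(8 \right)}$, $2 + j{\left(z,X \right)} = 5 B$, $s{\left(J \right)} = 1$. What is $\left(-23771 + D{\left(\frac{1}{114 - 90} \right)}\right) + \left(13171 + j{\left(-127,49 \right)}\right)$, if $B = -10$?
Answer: $-10653$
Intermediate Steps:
$j{\left(z,X \right)} = -52$ ($j{\left(z,X \right)} = -2 + 5 \left(-10\right) = -2 - 50 = -52$)
$D{\left(P \right)} = -1$ ($D{\left(P \right)} = \left(-1\right) 1 = -1$)
$\left(-23771 + D{\left(\frac{1}{114 - 90} \right)}\right) + \left(13171 + j{\left(-127,49 \right)}\right) = \left(-23771 - 1\right) + \left(13171 - 52\right) = -23772 + 13119 = -10653$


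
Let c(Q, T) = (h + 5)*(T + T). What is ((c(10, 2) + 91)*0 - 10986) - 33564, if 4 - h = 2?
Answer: -44550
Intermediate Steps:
h = 2 (h = 4 - 1*2 = 4 - 2 = 2)
c(Q, T) = 14*T (c(Q, T) = (2 + 5)*(T + T) = 7*(2*T) = 14*T)
((c(10, 2) + 91)*0 - 10986) - 33564 = ((14*2 + 91)*0 - 10986) - 33564 = ((28 + 91)*0 - 10986) - 33564 = (119*0 - 10986) - 33564 = (0 - 10986) - 33564 = -10986 - 33564 = -44550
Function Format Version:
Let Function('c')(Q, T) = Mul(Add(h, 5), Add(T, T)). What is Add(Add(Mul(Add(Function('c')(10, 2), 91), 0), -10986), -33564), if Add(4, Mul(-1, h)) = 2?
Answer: -44550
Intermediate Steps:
h = 2 (h = Add(4, Mul(-1, 2)) = Add(4, -2) = 2)
Function('c')(Q, T) = Mul(14, T) (Function('c')(Q, T) = Mul(Add(2, 5), Add(T, T)) = Mul(7, Mul(2, T)) = Mul(14, T))
Add(Add(Mul(Add(Function('c')(10, 2), 91), 0), -10986), -33564) = Add(Add(Mul(Add(Mul(14, 2), 91), 0), -10986), -33564) = Add(Add(Mul(Add(28, 91), 0), -10986), -33564) = Add(Add(Mul(119, 0), -10986), -33564) = Add(Add(0, -10986), -33564) = Add(-10986, -33564) = -44550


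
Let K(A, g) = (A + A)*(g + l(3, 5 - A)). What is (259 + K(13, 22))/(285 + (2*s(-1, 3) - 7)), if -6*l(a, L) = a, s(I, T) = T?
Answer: 409/142 ≈ 2.8803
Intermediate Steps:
l(a, L) = -a/6
K(A, g) = 2*A*(-½ + g) (K(A, g) = (A + A)*(g - ⅙*3) = (2*A)*(g - ½) = (2*A)*(-½ + g) = 2*A*(-½ + g))
(259 + K(13, 22))/(285 + (2*s(-1, 3) - 7)) = (259 + 13*(-1 + 2*22))/(285 + (2*3 - 7)) = (259 + 13*(-1 + 44))/(285 + (6 - 7)) = (259 + 13*43)/(285 - 1) = (259 + 559)/284 = 818*(1/284) = 409/142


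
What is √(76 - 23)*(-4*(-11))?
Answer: 44*√53 ≈ 320.32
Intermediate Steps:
√(76 - 23)*(-4*(-11)) = √53*44 = 44*√53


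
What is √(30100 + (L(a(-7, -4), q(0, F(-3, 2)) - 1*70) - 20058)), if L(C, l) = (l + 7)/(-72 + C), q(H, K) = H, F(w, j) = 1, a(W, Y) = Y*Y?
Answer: √160690/4 ≈ 100.22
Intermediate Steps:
a(W, Y) = Y²
L(C, l) = (7 + l)/(-72 + C)
√(30100 + (L(a(-7, -4), q(0, F(-3, 2)) - 1*70) - 20058)) = √(30100 + ((7 + (0 - 1*70))/(-72 + (-4)²) - 20058)) = √(30100 + ((7 + (0 - 70))/(-72 + 16) - 20058)) = √(30100 + ((7 - 70)/(-56) - 20058)) = √(30100 + (-1/56*(-63) - 20058)) = √(30100 + (9/8 - 20058)) = √(30100 - 160455/8) = √(80345/8) = √160690/4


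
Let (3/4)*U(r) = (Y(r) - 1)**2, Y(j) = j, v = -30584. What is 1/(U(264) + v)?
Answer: 3/184924 ≈ 1.6223e-5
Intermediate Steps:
U(r) = 4*(-1 + r)**2/3 (U(r) = 4*(r - 1)**2/3 = 4*(-1 + r)**2/3)
1/(U(264) + v) = 1/(4*(-1 + 264)**2/3 - 30584) = 1/((4/3)*263**2 - 30584) = 1/((4/3)*69169 - 30584) = 1/(276676/3 - 30584) = 1/(184924/3) = 3/184924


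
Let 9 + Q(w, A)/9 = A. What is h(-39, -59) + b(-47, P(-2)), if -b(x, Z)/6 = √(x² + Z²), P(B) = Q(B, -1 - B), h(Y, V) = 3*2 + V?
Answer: -53 - 6*√7393 ≈ -568.90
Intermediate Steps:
h(Y, V) = 6 + V
Q(w, A) = -81 + 9*A
P(B) = -90 - 9*B (P(B) = -81 + 9*(-1 - B) = -81 + (-9 - 9*B) = -90 - 9*B)
b(x, Z) = -6*√(Z² + x²) (b(x, Z) = -6*√(x² + Z²) = -6*√(Z² + x²))
h(-39, -59) + b(-47, P(-2)) = (6 - 59) - 6*√((-90 - 9*(-2))² + (-47)²) = -53 - 6*√((-90 + 18)² + 2209) = -53 - 6*√((-72)² + 2209) = -53 - 6*√(5184 + 2209) = -53 - 6*√7393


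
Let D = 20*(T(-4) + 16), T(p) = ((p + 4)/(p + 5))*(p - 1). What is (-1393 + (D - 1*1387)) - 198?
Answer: -2658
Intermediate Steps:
T(p) = (-1 + p)*(4 + p)/(5 + p) (T(p) = ((4 + p)/(5 + p))*(-1 + p) = (-1 + p)*(4 + p)/(5 + p))
D = 320 (D = 20*((-4 + (-4)² + 3*(-4))/(5 - 4) + 16) = 20*((-4 + 16 - 12)/1 + 16) = 20*(1*0 + 16) = 20*(0 + 16) = 20*16 = 320)
(-1393 + (D - 1*1387)) - 198 = (-1393 + (320 - 1*1387)) - 198 = (-1393 + (320 - 1387)) - 198 = (-1393 - 1067) - 198 = -2460 - 198 = -2658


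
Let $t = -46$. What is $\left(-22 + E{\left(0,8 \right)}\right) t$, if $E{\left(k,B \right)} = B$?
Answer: $644$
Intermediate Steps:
$\left(-22 + E{\left(0,8 \right)}\right) t = \left(-22 + 8\right) \left(-46\right) = \left(-14\right) \left(-46\right) = 644$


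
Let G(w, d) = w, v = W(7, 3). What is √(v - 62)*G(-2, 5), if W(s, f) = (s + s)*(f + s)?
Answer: -2*√78 ≈ -17.664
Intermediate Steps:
W(s, f) = 2*s*(f + s) (W(s, f) = (2*s)*(f + s) = 2*s*(f + s))
v = 140 (v = 2*7*(3 + 7) = 2*7*10 = 140)
√(v - 62)*G(-2, 5) = √(140 - 62)*(-2) = √78*(-2) = -2*√78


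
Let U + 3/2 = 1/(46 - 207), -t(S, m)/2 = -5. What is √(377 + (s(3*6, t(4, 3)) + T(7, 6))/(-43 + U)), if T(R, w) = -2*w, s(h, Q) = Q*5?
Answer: √77251986381/14331 ≈ 19.395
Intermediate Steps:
t(S, m) = 10 (t(S, m) = -2*(-5) = 10)
s(h, Q) = 5*Q
U = -485/322 (U = -3/2 + 1/(46 - 207) = -3/2 + 1/(-161) = -3/2 - 1/161 = -485/322 ≈ -1.5062)
√(377 + (s(3*6, t(4, 3)) + T(7, 6))/(-43 + U)) = √(377 + (5*10 - 2*6)/(-43 - 485/322)) = √(377 + (50 - 12)/(-14331/322)) = √(377 + 38*(-322/14331)) = √(377 - 12236/14331) = √(5390551/14331) = √77251986381/14331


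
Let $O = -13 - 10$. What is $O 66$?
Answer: $-1518$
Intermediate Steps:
$O = -23$ ($O = -13 - 10 = -23$)
$O 66 = \left(-23\right) 66 = -1518$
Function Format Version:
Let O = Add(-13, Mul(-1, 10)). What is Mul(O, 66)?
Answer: -1518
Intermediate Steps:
O = -23 (O = Add(-13, -10) = -23)
Mul(O, 66) = Mul(-23, 66) = -1518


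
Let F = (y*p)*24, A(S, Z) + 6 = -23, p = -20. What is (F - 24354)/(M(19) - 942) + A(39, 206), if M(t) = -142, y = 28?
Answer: 3179/542 ≈ 5.8653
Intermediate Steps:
A(S, Z) = -29 (A(S, Z) = -6 - 23 = -29)
F = -13440 (F = (28*(-20))*24 = -560*24 = -13440)
(F - 24354)/(M(19) - 942) + A(39, 206) = (-13440 - 24354)/(-142 - 942) - 29 = -37794/(-1084) - 29 = -37794*(-1/1084) - 29 = 18897/542 - 29 = 3179/542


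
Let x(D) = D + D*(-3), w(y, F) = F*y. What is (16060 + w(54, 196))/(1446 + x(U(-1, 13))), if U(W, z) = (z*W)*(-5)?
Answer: 6661/329 ≈ 20.246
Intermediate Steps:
U(W, z) = -5*W*z (U(W, z) = (W*z)*(-5) = -5*W*z)
x(D) = -2*D (x(D) = D - 3*D = -2*D)
(16060 + w(54, 196))/(1446 + x(U(-1, 13))) = (16060 + 196*54)/(1446 - (-10)*(-1)*13) = (16060 + 10584)/(1446 - 2*65) = 26644/(1446 - 130) = 26644/1316 = 26644*(1/1316) = 6661/329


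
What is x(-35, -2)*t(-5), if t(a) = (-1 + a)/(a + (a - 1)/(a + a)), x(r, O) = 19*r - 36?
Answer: -10515/11 ≈ -955.91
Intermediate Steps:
x(r, O) = -36 + 19*r
t(a) = (-1 + a)/(a + (-1 + a)/(2*a)) (t(a) = (-1 + a)/(a + (-1 + a)/((2*a))) = (-1 + a)/(a + (-1 + a)*(1/(2*a))) = (-1 + a)/(a + (-1 + a)/(2*a)))
x(-35, -2)*t(-5) = (-36 + 19*(-35))*(2*(-5)*(-1 - 5)/(-1 - 5 + 2*(-5)**2)) = (-36 - 665)*(2*(-5)*(-6)/(-1 - 5 + 2*25)) = -1402*(-5)*(-6)/(-1 - 5 + 50) = -1402*(-5)*(-6)/44 = -701*15/11 = -10515/11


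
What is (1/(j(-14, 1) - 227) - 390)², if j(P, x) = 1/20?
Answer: 3133714252900/20602521 ≈ 1.5210e+5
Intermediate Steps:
j(P, x) = 1/20
(1/(j(-14, 1) - 227) - 390)² = (1/(1/20 - 227) - 390)² = (1/(-4539/20) - 390)² = (-20/4539 - 390)² = (-1770230/4539)² = 3133714252900/20602521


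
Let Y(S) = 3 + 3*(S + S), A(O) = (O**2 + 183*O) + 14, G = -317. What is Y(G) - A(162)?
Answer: -57803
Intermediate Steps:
A(O) = 14 + O**2 + 183*O
Y(S) = 3 + 6*S (Y(S) = 3 + 3*(2*S) = 3 + 6*S)
Y(G) - A(162) = (3 + 6*(-317)) - (14 + 162**2 + 183*162) = (3 - 1902) - (14 + 26244 + 29646) = -1899 - 1*55904 = -1899 - 55904 = -57803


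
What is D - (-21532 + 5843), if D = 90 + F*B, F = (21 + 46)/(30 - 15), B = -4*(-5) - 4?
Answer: 237757/15 ≈ 15850.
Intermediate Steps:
B = 16 (B = 20 - 4 = 16)
F = 67/15 ≈ 4.4667
D = 2422/15 (D = 90 + (67/15)*16 = 90 + 1072/15 = 2422/15 ≈ 161.47)
D - (-21532 + 5843) = 2422/15 - (-21532 + 5843) = 2422/15 - 1*(-15689) = 2422/15 + 15689 = 237757/15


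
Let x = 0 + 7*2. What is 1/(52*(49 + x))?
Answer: 1/3276 ≈ 0.00030525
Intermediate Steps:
x = 14 (x = 0 + 14 = 14)
1/(52*(49 + x)) = 1/(52*(49 + 14)) = 1/(52*63) = 1/3276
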